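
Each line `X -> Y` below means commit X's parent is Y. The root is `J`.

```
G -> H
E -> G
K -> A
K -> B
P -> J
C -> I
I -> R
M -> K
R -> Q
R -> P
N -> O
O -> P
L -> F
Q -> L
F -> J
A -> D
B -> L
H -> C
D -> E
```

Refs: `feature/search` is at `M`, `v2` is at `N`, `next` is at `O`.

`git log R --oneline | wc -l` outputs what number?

6

Walking parent pointers from R: reachable set = {F, J, L, P, Q, R}.
That is 6 commits.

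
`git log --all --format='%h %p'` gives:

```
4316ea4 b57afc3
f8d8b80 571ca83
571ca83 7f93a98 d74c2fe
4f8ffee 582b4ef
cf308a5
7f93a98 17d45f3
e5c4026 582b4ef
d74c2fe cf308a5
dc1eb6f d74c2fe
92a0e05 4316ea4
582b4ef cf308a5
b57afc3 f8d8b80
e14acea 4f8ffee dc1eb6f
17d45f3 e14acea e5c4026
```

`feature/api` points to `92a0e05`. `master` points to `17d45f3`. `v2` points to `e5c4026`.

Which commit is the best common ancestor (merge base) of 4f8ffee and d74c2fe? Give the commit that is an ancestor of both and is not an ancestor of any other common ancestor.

Ancestors of 4f8ffee: {4f8ffee, 582b4ef, cf308a5}.
Ancestors of d74c2fe: {cf308a5, d74c2fe}.
Common ancestors: {cf308a5}.
The only common ancestor is cf308a5, so it is the merge base.

cf308a5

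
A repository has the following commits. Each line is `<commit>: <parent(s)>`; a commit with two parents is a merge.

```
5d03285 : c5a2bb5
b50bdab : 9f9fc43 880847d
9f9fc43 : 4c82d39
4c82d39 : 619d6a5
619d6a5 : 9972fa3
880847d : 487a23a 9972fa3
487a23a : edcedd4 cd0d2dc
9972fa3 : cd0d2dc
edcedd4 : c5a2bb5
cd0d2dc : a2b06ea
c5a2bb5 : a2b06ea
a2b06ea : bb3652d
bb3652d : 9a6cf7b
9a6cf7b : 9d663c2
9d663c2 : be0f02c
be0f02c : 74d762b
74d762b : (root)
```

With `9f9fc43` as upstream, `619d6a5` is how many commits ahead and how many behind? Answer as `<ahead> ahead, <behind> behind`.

0 ahead, 2 behind

Reachable from 619d6a5: {619d6a5, 74d762b, 9972fa3, 9a6cf7b, 9d663c2, a2b06ea, bb3652d, be0f02c, cd0d2dc}.
Reachable from 9f9fc43: {4c82d39, 619d6a5, 74d762b, 9972fa3, 9a6cf7b, 9d663c2, 9f9fc43, a2b06ea, bb3652d, be0f02c, cd0d2dc}.
Only in 619d6a5's history (ahead): {} — 0.
Only in 9f9fc43's history (behind): {4c82d39, 9f9fc43} — 2.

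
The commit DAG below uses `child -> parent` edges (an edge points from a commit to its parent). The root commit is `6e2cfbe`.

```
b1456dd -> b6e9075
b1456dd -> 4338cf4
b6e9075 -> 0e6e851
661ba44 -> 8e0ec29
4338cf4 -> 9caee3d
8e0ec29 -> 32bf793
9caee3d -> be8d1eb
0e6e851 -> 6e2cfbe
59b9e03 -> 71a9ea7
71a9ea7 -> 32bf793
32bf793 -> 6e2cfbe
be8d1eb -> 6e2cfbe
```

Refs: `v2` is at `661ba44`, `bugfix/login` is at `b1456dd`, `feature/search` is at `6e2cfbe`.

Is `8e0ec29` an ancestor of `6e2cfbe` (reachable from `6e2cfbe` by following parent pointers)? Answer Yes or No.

No

Ancestors of 6e2cfbe: {6e2cfbe}.
8e0ec29 is not in that set, so it is not an ancestor of 6e2cfbe.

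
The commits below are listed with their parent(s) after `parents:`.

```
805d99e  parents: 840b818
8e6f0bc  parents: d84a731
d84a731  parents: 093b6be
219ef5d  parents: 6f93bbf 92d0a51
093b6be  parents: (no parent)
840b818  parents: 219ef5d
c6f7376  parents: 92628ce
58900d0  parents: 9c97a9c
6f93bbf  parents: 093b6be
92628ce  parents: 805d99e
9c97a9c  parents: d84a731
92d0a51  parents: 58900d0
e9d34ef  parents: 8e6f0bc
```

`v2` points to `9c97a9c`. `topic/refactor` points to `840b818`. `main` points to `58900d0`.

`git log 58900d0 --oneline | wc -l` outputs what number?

4

Walking parent pointers from 58900d0: reachable set = {093b6be, 58900d0, 9c97a9c, d84a731}.
That is 4 commits.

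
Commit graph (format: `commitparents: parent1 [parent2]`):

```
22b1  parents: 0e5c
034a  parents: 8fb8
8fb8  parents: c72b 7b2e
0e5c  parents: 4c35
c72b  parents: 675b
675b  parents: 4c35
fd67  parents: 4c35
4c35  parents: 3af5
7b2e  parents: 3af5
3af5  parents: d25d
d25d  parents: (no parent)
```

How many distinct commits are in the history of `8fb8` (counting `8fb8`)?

Walking parent pointers from 8fb8: reachable set = {3af5, 4c35, 675b, 7b2e, 8fb8, c72b, d25d}.
That is 7 commits.

7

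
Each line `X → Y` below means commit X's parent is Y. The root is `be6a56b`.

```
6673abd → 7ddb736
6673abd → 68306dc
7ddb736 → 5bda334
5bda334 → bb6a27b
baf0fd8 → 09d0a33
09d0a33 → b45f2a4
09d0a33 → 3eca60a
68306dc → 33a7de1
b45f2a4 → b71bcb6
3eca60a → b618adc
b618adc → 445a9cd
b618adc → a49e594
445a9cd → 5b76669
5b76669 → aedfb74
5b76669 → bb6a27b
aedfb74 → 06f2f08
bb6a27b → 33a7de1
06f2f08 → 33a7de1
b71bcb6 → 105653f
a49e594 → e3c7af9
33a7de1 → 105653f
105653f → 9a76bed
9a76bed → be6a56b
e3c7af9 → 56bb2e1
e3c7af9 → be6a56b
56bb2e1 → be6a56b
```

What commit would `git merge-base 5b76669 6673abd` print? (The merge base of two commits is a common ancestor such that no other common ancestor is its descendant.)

Ancestors of 5b76669: {06f2f08, 105653f, 33a7de1, 5b76669, 9a76bed, aedfb74, bb6a27b, be6a56b}.
Ancestors of 6673abd: {105653f, 33a7de1, 5bda334, 6673abd, 68306dc, 7ddb736, 9a76bed, bb6a27b, be6a56b}.
Common ancestors: {105653f, 33a7de1, 9a76bed, bb6a27b, be6a56b}.
Among these, bb6a27b is not an ancestor of any other common ancestor — it is the merge base.

bb6a27b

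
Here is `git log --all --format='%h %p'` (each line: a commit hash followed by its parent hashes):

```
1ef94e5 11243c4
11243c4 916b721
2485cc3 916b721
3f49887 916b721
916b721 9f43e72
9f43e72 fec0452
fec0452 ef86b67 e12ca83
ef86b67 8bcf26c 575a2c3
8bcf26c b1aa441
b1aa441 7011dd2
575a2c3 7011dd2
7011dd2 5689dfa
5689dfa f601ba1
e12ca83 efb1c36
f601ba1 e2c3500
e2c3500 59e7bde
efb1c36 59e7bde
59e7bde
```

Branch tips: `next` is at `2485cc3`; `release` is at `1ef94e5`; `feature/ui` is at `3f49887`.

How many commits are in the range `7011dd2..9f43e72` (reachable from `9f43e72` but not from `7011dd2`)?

Reachable from 9f43e72: {5689dfa, 575a2c3, 59e7bde, 7011dd2, 8bcf26c, 9f43e72, b1aa441, e12ca83, e2c3500, ef86b67, efb1c36, f601ba1, fec0452}.
Reachable from 7011dd2: {5689dfa, 59e7bde, 7011dd2, e2c3500, f601ba1}.
In 9f43e72's history but not 7011dd2's: {575a2c3, 8bcf26c, 9f43e72, b1aa441, e12ca83, ef86b67, efb1c36, fec0452} — 8 commits.

8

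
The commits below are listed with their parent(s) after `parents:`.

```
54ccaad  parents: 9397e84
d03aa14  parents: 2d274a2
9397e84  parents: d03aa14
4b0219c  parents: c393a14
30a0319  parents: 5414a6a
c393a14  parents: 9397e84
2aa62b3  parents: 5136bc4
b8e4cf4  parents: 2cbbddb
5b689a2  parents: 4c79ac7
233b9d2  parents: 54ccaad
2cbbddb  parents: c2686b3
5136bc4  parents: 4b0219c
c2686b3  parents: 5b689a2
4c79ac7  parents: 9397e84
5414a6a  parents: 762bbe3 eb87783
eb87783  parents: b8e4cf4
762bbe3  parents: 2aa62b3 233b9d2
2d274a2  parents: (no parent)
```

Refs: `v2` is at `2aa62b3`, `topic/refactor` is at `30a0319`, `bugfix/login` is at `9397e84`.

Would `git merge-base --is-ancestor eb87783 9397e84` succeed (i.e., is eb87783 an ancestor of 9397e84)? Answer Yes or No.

Ancestors of 9397e84: {2d274a2, 9397e84, d03aa14}.
eb87783 is not in that set, so it is not an ancestor of 9397e84.

No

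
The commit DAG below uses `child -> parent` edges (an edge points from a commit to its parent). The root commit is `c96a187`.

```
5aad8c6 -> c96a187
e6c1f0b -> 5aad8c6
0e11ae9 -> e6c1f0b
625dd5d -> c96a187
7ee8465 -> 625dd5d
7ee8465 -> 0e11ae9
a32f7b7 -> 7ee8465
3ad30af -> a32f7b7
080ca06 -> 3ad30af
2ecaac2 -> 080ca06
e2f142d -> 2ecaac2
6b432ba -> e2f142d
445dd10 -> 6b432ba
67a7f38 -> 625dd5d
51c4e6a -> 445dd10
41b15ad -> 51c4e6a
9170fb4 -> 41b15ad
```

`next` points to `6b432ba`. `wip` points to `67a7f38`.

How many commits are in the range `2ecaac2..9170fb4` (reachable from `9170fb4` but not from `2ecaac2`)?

6

Reachable from 9170fb4: {080ca06, 0e11ae9, 2ecaac2, 3ad30af, 41b15ad, 445dd10, 51c4e6a, 5aad8c6, 625dd5d, 6b432ba, 7ee8465, 9170fb4, a32f7b7, c96a187, e2f142d, e6c1f0b}.
Reachable from 2ecaac2: {080ca06, 0e11ae9, 2ecaac2, 3ad30af, 5aad8c6, 625dd5d, 7ee8465, a32f7b7, c96a187, e6c1f0b}.
In 9170fb4's history but not 2ecaac2's: {41b15ad, 445dd10, 51c4e6a, 6b432ba, 9170fb4, e2f142d} — 6 commits.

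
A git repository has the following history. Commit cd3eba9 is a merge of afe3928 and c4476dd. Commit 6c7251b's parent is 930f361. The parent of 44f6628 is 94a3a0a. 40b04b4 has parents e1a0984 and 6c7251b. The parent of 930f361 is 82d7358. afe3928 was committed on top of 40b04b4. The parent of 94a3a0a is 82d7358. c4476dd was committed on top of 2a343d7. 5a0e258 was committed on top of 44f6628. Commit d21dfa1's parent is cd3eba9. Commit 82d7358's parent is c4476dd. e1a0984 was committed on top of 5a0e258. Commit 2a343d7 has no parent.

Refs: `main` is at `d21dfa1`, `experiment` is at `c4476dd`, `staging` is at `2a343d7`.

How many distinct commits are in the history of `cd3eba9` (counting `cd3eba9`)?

Walking parent pointers from cd3eba9: reachable set = {2a343d7, 40b04b4, 44f6628, 5a0e258, 6c7251b, 82d7358, 930f361, 94a3a0a, afe3928, c4476dd, cd3eba9, e1a0984}.
That is 12 commits.

12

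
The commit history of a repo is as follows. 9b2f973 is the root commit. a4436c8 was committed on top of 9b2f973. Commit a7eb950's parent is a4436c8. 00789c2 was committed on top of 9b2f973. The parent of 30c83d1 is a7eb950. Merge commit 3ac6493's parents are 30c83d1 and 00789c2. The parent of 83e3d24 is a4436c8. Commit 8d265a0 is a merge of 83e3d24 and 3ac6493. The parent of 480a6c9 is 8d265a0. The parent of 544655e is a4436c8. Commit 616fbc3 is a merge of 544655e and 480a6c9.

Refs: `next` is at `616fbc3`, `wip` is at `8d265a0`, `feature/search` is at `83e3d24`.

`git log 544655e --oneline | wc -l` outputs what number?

Walking parent pointers from 544655e: reachable set = {544655e, 9b2f973, a4436c8}.
That is 3 commits.

3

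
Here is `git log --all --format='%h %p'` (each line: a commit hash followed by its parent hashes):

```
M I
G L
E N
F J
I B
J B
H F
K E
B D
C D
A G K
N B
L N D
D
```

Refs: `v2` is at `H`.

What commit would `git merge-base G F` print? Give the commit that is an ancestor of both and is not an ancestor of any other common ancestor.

B

Ancestors of G: {B, D, G, L, N}.
Ancestors of F: {B, D, F, J}.
Common ancestors: {B, D}.
Among these, B is not an ancestor of any other common ancestor — it is the merge base.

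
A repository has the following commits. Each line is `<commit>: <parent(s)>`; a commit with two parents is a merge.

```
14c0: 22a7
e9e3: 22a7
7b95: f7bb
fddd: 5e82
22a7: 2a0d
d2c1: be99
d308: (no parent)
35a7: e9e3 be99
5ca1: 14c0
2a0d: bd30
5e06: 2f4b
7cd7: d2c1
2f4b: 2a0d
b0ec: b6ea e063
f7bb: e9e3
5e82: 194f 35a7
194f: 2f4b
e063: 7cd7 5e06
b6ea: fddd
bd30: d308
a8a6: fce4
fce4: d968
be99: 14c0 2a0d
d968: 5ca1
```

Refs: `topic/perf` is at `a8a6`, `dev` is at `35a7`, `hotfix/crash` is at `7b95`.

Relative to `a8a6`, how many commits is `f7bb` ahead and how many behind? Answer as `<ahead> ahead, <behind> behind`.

2 ahead, 5 behind

Reachable from f7bb: {22a7, 2a0d, bd30, d308, e9e3, f7bb}.
Reachable from a8a6: {14c0, 22a7, 2a0d, 5ca1, a8a6, bd30, d308, d968, fce4}.
Only in f7bb's history (ahead): {e9e3, f7bb} — 2.
Only in a8a6's history (behind): {14c0, 5ca1, a8a6, d968, fce4} — 5.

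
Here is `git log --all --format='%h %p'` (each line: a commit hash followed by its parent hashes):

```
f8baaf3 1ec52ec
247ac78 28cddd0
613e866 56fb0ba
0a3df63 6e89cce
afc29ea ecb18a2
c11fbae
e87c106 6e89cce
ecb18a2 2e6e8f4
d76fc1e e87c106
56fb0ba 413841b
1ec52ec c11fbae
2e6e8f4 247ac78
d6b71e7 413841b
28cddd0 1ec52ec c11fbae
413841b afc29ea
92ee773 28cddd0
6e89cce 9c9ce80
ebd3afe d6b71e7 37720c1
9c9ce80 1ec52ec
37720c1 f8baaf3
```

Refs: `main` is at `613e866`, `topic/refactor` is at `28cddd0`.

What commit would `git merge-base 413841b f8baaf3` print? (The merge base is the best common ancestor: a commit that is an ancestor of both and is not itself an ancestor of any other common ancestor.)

1ec52ec

Ancestors of 413841b: {1ec52ec, 247ac78, 28cddd0, 2e6e8f4, 413841b, afc29ea, c11fbae, ecb18a2}.
Ancestors of f8baaf3: {1ec52ec, c11fbae, f8baaf3}.
Common ancestors: {1ec52ec, c11fbae}.
Among these, 1ec52ec is not an ancestor of any other common ancestor — it is the merge base.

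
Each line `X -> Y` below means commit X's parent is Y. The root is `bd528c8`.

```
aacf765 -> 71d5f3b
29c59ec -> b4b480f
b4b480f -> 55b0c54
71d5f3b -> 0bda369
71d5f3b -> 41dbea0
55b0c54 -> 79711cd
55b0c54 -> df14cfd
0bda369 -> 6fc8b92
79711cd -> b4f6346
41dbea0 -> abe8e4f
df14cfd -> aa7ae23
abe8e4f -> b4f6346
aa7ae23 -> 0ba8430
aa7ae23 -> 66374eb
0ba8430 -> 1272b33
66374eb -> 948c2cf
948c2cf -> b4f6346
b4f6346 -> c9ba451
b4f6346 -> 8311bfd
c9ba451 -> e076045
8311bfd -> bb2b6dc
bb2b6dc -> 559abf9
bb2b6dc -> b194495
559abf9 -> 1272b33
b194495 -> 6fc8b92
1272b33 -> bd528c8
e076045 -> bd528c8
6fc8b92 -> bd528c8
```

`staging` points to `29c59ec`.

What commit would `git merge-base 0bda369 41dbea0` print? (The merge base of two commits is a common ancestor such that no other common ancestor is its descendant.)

6fc8b92

Ancestors of 0bda369: {0bda369, 6fc8b92, bd528c8}.
Ancestors of 41dbea0: {1272b33, 41dbea0, 559abf9, 6fc8b92, 8311bfd, abe8e4f, b194495, b4f6346, bb2b6dc, bd528c8, c9ba451, e076045}.
Common ancestors: {6fc8b92, bd528c8}.
Among these, 6fc8b92 is not an ancestor of any other common ancestor — it is the merge base.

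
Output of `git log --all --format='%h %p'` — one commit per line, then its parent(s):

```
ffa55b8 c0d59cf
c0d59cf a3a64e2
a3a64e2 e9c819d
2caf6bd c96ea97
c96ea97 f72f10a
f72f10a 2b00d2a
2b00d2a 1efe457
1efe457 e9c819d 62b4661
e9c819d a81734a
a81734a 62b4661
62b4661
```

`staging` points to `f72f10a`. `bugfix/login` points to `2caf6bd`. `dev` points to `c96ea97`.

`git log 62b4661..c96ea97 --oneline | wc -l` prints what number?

6

Reachable from c96ea97: {1efe457, 2b00d2a, 62b4661, a81734a, c96ea97, e9c819d, f72f10a}.
Reachable from 62b4661: {62b4661}.
In c96ea97's history but not 62b4661's: {1efe457, 2b00d2a, a81734a, c96ea97, e9c819d, f72f10a} — 6 commits.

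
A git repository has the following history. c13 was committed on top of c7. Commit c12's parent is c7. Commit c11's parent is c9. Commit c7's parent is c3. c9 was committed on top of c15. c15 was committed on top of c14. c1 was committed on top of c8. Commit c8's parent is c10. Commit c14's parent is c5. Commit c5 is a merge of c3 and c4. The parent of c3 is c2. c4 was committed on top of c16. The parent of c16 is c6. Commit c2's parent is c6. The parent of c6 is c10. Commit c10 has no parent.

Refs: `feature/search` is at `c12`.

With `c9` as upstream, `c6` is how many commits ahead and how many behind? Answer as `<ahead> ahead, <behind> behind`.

0 ahead, 8 behind

Reachable from c6: {c10, c6}.
Reachable from c9: {c10, c14, c15, c16, c2, c3, c4, c5, c6, c9}.
Only in c6's history (ahead): {} — 0.
Only in c9's history (behind): {c14, c15, c16, c2, c3, c4, c5, c9} — 8.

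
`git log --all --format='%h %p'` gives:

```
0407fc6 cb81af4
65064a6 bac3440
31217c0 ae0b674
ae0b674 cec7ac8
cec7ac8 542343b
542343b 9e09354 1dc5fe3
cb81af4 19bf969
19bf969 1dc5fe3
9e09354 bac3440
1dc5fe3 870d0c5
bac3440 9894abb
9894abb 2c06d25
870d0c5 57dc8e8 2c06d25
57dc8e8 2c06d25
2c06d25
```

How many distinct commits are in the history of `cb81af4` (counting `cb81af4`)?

Walking parent pointers from cb81af4: reachable set = {19bf969, 1dc5fe3, 2c06d25, 57dc8e8, 870d0c5, cb81af4}.
That is 6 commits.

6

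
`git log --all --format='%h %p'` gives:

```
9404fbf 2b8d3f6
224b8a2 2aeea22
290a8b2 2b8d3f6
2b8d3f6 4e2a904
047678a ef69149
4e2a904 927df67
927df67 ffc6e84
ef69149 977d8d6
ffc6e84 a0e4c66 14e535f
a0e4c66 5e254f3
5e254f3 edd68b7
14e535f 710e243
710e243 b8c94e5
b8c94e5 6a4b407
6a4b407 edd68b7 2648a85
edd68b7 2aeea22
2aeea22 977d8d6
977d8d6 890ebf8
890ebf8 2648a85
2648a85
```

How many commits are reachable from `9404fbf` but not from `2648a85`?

15

Reachable from 9404fbf: {14e535f, 2648a85, 2aeea22, 2b8d3f6, 4e2a904, 5e254f3, 6a4b407, 710e243, 890ebf8, 927df67, 9404fbf, 977d8d6, a0e4c66, b8c94e5, edd68b7, ffc6e84}.
Reachable from 2648a85: {2648a85}.
In 9404fbf's history but not 2648a85's: {14e535f, 2aeea22, 2b8d3f6, 4e2a904, 5e254f3, 6a4b407, 710e243, 890ebf8, 927df67, 9404fbf, 977d8d6, a0e4c66, b8c94e5, edd68b7, ffc6e84} — 15 commits.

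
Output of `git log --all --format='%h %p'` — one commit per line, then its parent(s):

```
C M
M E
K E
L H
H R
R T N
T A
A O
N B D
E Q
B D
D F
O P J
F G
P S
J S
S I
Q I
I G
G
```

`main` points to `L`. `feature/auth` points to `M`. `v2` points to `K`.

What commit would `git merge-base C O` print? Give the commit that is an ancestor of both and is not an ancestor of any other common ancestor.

I

Ancestors of C: {C, E, G, I, M, Q}.
Ancestors of O: {G, I, J, O, P, S}.
Common ancestors: {G, I}.
Among these, I is not an ancestor of any other common ancestor — it is the merge base.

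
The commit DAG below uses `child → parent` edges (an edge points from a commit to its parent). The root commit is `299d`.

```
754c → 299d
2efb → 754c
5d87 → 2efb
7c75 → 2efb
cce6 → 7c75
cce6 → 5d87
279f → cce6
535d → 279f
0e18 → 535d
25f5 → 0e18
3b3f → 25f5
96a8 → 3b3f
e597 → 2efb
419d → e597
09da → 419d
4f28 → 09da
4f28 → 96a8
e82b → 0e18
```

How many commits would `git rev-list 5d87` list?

4

Walking parent pointers from 5d87: reachable set = {299d, 2efb, 5d87, 754c}.
That is 4 commits.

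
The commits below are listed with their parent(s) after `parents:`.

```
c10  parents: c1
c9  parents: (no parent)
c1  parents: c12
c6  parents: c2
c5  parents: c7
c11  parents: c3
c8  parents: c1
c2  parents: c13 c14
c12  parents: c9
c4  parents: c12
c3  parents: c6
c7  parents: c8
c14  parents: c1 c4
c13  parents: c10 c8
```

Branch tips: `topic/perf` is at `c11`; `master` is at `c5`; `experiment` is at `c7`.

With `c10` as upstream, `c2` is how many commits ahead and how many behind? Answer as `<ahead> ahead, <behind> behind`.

5 ahead, 0 behind

Reachable from c2: {c1, c10, c12, c13, c14, c2, c4, c8, c9}.
Reachable from c10: {c1, c10, c12, c9}.
Only in c2's history (ahead): {c13, c14, c2, c4, c8} — 5.
Only in c10's history (behind): {} — 0.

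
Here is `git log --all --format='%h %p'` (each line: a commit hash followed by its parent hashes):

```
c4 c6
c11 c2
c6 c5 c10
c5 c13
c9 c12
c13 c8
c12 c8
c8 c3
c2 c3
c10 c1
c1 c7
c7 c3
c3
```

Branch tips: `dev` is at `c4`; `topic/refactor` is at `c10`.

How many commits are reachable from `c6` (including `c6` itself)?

8

Walking parent pointers from c6: reachable set = {c1, c10, c13, c3, c5, c6, c7, c8}.
That is 8 commits.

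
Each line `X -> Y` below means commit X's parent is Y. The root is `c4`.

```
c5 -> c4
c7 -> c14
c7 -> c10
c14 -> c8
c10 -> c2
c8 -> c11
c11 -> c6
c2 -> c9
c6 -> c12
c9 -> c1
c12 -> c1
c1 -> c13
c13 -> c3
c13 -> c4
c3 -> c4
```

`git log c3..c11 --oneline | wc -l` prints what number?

Reachable from c11: {c1, c11, c12, c13, c3, c4, c6}.
Reachable from c3: {c3, c4}.
In c11's history but not c3's: {c1, c11, c12, c13, c6} — 5 commits.

5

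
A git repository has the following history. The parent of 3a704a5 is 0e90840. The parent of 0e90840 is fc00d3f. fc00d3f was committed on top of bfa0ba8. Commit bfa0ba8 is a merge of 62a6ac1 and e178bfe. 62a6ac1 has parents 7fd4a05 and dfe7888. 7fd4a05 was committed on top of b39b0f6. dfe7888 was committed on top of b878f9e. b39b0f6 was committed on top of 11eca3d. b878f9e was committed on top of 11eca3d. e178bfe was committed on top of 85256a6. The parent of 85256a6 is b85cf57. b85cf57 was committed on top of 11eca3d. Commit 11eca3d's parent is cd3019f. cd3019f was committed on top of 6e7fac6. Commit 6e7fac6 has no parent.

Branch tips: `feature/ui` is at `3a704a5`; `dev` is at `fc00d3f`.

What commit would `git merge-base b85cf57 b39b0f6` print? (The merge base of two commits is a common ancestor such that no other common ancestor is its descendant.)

Ancestors of b85cf57: {11eca3d, 6e7fac6, b85cf57, cd3019f}.
Ancestors of b39b0f6: {11eca3d, 6e7fac6, b39b0f6, cd3019f}.
Common ancestors: {11eca3d, 6e7fac6, cd3019f}.
Among these, 11eca3d is not an ancestor of any other common ancestor — it is the merge base.

11eca3d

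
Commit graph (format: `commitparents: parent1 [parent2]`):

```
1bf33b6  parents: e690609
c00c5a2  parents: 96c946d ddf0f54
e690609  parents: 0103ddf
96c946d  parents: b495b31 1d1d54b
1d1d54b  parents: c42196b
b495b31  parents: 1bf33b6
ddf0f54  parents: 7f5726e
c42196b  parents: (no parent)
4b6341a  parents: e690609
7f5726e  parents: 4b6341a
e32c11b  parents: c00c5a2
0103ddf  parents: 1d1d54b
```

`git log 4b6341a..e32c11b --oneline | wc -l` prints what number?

Reachable from e32c11b: {0103ddf, 1bf33b6, 1d1d54b, 4b6341a, 7f5726e, 96c946d, b495b31, c00c5a2, c42196b, ddf0f54, e32c11b, e690609}.
Reachable from 4b6341a: {0103ddf, 1d1d54b, 4b6341a, c42196b, e690609}.
In e32c11b's history but not 4b6341a's: {1bf33b6, 7f5726e, 96c946d, b495b31, c00c5a2, ddf0f54, e32c11b} — 7 commits.

7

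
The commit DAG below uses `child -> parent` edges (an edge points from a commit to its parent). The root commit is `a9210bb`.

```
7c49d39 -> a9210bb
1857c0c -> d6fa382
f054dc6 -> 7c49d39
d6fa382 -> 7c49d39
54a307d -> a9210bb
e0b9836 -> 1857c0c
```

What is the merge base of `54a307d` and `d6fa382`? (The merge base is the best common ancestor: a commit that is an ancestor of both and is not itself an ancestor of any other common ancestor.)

Ancestors of 54a307d: {54a307d, a9210bb}.
Ancestors of d6fa382: {7c49d39, a9210bb, d6fa382}.
Common ancestors: {a9210bb}.
The only common ancestor is a9210bb, so it is the merge base.

a9210bb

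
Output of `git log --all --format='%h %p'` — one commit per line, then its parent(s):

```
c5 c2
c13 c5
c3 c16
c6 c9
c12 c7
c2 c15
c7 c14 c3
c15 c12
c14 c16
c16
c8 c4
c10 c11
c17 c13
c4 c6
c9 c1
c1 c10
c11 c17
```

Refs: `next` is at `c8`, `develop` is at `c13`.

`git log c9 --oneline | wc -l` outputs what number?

Walking parent pointers from c9: reachable set = {c1, c10, c11, c12, c13, c14, c15, c16, c17, c2, c3, c5, c7, c9}.
That is 14 commits.

14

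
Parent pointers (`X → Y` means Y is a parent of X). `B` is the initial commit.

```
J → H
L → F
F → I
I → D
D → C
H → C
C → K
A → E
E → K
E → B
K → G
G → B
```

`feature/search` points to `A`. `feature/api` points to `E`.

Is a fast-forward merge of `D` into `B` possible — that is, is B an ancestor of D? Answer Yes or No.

Yes

A fast-forward from B to D is possible iff B is an ancestor of D.
Ancestors of D: {B, C, D, G, K}.
B is among them, so fast-forward is possible.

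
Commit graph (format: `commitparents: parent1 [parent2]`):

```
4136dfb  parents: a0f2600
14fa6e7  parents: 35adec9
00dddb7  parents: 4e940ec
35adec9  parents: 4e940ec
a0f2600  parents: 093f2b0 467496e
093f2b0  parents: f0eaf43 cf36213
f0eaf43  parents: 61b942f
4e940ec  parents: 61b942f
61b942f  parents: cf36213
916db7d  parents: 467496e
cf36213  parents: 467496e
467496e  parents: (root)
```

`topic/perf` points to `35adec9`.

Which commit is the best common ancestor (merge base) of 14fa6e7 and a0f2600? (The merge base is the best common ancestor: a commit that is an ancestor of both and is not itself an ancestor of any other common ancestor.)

61b942f

Ancestors of 14fa6e7: {14fa6e7, 35adec9, 467496e, 4e940ec, 61b942f, cf36213}.
Ancestors of a0f2600: {093f2b0, 467496e, 61b942f, a0f2600, cf36213, f0eaf43}.
Common ancestors: {467496e, 61b942f, cf36213}.
Among these, 61b942f is not an ancestor of any other common ancestor — it is the merge base.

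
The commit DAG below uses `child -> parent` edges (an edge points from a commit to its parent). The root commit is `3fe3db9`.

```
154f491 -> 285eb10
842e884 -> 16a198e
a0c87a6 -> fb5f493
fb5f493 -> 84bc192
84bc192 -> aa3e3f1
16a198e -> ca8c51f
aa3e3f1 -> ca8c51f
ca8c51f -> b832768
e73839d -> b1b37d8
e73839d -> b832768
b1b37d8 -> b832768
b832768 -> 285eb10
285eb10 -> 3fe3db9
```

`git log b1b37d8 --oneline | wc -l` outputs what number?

4

Walking parent pointers from b1b37d8: reachable set = {285eb10, 3fe3db9, b1b37d8, b832768}.
That is 4 commits.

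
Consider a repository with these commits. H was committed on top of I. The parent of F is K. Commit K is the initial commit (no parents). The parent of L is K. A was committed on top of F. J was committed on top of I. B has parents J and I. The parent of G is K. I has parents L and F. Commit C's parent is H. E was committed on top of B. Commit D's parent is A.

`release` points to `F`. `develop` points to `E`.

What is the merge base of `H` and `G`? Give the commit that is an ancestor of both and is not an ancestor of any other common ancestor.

Ancestors of H: {F, H, I, K, L}.
Ancestors of G: {G, K}.
Common ancestors: {K}.
The only common ancestor is K, so it is the merge base.

K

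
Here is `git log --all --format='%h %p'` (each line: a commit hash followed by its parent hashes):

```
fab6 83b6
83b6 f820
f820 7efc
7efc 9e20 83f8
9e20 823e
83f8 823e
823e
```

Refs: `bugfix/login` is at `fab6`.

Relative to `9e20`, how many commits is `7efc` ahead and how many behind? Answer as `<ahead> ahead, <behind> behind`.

Reachable from 7efc: {7efc, 823e, 83f8, 9e20}.
Reachable from 9e20: {823e, 9e20}.
Only in 7efc's history (ahead): {7efc, 83f8} — 2.
Only in 9e20's history (behind): {} — 0.

2 ahead, 0 behind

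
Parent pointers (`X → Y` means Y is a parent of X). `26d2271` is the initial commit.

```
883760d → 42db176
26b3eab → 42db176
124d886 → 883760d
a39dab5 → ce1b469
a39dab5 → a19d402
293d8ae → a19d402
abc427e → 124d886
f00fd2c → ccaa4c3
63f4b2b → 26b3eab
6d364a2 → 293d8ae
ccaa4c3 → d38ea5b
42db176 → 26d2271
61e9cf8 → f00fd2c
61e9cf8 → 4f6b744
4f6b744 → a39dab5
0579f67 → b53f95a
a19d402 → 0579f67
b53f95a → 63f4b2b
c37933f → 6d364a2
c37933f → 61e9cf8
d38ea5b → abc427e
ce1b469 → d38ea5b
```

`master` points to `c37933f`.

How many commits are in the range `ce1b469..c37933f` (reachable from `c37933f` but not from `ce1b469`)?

13

Reachable from c37933f: {0579f67, 124d886, 26b3eab, 26d2271, 293d8ae, 42db176, 4f6b744, 61e9cf8, 63f4b2b, 6d364a2, 883760d, a19d402, a39dab5, abc427e, b53f95a, c37933f, ccaa4c3, ce1b469, d38ea5b, f00fd2c}.
Reachable from ce1b469: {124d886, 26d2271, 42db176, 883760d, abc427e, ce1b469, d38ea5b}.
In c37933f's history but not ce1b469's: {0579f67, 26b3eab, 293d8ae, 4f6b744, 61e9cf8, 63f4b2b, 6d364a2, a19d402, a39dab5, b53f95a, c37933f, ccaa4c3, f00fd2c} — 13 commits.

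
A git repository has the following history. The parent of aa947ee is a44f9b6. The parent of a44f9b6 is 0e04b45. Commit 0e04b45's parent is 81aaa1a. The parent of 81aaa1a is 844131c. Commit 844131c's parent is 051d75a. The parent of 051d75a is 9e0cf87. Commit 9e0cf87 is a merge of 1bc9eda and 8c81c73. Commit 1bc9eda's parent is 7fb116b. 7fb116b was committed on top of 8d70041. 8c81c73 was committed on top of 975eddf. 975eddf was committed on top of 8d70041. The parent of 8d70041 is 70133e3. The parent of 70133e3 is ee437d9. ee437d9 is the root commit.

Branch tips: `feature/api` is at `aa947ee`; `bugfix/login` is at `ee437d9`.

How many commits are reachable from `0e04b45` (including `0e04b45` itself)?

Walking parent pointers from 0e04b45: reachable set = {051d75a, 0e04b45, 1bc9eda, 70133e3, 7fb116b, 81aaa1a, 844131c, 8c81c73, 8d70041, 975eddf, 9e0cf87, ee437d9}.
That is 12 commits.

12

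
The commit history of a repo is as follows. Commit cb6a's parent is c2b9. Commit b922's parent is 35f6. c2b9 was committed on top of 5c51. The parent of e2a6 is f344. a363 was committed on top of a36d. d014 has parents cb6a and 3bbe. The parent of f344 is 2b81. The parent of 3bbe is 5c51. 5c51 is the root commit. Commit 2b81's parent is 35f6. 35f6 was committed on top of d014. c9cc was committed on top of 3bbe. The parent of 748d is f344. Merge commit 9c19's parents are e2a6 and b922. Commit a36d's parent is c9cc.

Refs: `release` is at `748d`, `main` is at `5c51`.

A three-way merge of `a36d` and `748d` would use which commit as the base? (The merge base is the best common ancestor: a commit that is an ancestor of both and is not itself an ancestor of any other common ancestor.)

Ancestors of a36d: {3bbe, 5c51, a36d, c9cc}.
Ancestors of 748d: {2b81, 35f6, 3bbe, 5c51, 748d, c2b9, cb6a, d014, f344}.
Common ancestors: {3bbe, 5c51}.
Among these, 3bbe is not an ancestor of any other common ancestor — it is the merge base.

3bbe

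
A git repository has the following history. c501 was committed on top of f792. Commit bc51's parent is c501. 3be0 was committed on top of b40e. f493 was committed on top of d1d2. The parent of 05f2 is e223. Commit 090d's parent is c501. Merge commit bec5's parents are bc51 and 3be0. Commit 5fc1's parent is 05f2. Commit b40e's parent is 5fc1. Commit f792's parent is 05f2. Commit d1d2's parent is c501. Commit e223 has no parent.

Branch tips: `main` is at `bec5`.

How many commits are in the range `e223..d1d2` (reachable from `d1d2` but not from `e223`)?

4

Reachable from d1d2: {05f2, c501, d1d2, e223, f792}.
Reachable from e223: {e223}.
In d1d2's history but not e223's: {05f2, c501, d1d2, f792} — 4 commits.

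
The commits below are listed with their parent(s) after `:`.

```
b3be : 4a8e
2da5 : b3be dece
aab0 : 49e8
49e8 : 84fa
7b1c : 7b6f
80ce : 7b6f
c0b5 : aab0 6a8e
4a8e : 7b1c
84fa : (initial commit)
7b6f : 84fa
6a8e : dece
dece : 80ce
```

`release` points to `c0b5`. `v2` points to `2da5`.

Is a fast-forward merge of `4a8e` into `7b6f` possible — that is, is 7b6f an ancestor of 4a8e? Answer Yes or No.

A fast-forward from 7b6f to 4a8e is possible iff 7b6f is an ancestor of 4a8e.
Ancestors of 4a8e: {4a8e, 7b1c, 7b6f, 84fa}.
7b6f is among them, so fast-forward is possible.

Yes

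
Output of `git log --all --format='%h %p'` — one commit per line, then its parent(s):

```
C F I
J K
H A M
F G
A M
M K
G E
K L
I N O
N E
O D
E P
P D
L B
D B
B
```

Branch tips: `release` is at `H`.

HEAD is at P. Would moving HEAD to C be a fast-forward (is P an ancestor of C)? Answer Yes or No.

Yes

A fast-forward from P to C is possible iff P is an ancestor of C.
Ancestors of C: {B, C, D, E, F, G, I, N, O, P}.
P is among them, so fast-forward is possible.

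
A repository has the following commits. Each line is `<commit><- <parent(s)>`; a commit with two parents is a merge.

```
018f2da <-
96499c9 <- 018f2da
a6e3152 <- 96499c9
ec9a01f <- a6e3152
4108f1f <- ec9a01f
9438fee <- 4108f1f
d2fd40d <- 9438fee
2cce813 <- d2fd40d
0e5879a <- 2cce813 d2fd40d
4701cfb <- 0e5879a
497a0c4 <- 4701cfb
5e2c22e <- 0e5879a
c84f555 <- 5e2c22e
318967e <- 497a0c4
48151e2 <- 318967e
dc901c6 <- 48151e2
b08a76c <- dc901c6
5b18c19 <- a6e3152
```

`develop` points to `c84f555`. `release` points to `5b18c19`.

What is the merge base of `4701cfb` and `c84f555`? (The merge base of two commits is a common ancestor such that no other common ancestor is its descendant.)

Ancestors of 4701cfb: {018f2da, 0e5879a, 2cce813, 4108f1f, 4701cfb, 9438fee, 96499c9, a6e3152, d2fd40d, ec9a01f}.
Ancestors of c84f555: {018f2da, 0e5879a, 2cce813, 4108f1f, 5e2c22e, 9438fee, 96499c9, a6e3152, c84f555, d2fd40d, ec9a01f}.
Common ancestors: {018f2da, 0e5879a, 2cce813, 4108f1f, 9438fee, 96499c9, a6e3152, d2fd40d, ec9a01f}.
Among these, 0e5879a is not an ancestor of any other common ancestor — it is the merge base.

0e5879a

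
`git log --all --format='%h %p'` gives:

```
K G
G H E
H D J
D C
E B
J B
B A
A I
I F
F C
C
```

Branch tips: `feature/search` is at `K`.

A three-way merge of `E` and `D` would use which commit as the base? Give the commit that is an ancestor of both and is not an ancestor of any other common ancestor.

C

Ancestors of E: {A, B, C, E, F, I}.
Ancestors of D: {C, D}.
Common ancestors: {C}.
The only common ancestor is C, so it is the merge base.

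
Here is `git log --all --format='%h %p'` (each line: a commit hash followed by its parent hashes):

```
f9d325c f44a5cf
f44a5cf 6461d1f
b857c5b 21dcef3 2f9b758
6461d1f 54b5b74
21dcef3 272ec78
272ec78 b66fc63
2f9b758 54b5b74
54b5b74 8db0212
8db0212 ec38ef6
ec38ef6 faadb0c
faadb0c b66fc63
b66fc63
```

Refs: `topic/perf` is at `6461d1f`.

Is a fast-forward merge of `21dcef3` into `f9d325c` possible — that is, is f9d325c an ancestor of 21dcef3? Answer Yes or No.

A fast-forward from f9d325c to 21dcef3 is possible iff f9d325c is an ancestor of 21dcef3.
Ancestors of 21dcef3: {21dcef3, 272ec78, b66fc63}.
f9d325c is not among them, so fast-forward is not possible.

No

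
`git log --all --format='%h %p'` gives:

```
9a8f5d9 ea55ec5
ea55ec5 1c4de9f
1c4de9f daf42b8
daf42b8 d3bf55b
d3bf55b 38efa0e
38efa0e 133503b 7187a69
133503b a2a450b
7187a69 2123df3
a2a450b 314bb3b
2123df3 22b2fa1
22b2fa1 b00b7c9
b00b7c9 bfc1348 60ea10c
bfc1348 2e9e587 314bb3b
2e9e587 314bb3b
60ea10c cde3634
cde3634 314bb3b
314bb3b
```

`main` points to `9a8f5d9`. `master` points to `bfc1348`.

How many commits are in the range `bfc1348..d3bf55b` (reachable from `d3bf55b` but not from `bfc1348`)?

Reachable from d3bf55b: {133503b, 2123df3, 22b2fa1, 2e9e587, 314bb3b, 38efa0e, 60ea10c, 7187a69, a2a450b, b00b7c9, bfc1348, cde3634, d3bf55b}.
Reachable from bfc1348: {2e9e587, 314bb3b, bfc1348}.
In d3bf55b's history but not bfc1348's: {133503b, 2123df3, 22b2fa1, 38efa0e, 60ea10c, 7187a69, a2a450b, b00b7c9, cde3634, d3bf55b} — 10 commits.

10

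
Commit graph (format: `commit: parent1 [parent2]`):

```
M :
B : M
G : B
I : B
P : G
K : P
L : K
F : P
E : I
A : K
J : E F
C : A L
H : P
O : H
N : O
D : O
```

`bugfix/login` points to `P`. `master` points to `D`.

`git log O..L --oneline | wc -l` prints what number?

Reachable from L: {B, G, K, L, M, P}.
Reachable from O: {B, G, H, M, O, P}.
In L's history but not O's: {K, L} — 2 commits.

2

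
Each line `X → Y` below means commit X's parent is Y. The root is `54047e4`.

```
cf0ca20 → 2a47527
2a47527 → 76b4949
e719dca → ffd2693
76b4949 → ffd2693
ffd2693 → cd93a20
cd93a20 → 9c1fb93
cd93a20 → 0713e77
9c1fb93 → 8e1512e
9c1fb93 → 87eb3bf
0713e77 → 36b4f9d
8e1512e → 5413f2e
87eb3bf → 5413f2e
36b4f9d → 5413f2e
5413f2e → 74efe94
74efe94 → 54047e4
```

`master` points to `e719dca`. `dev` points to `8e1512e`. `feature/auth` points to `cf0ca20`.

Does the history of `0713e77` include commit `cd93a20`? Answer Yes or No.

Ancestors of 0713e77: {0713e77, 36b4f9d, 54047e4, 5413f2e, 74efe94}.
cd93a20 is not in that set, so it is not an ancestor of 0713e77.

No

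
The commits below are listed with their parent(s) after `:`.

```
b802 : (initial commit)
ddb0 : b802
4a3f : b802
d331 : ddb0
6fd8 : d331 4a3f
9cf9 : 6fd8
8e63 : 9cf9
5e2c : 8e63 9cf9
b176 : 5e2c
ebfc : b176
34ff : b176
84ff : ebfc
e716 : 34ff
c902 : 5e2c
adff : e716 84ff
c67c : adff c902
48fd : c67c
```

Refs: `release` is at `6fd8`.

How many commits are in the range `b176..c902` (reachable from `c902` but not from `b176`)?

Reachable from c902: {4a3f, 5e2c, 6fd8, 8e63, 9cf9, b802, c902, d331, ddb0}.
Reachable from b176: {4a3f, 5e2c, 6fd8, 8e63, 9cf9, b176, b802, d331, ddb0}.
In c902's history but not b176's: {c902} — 1 commit.

1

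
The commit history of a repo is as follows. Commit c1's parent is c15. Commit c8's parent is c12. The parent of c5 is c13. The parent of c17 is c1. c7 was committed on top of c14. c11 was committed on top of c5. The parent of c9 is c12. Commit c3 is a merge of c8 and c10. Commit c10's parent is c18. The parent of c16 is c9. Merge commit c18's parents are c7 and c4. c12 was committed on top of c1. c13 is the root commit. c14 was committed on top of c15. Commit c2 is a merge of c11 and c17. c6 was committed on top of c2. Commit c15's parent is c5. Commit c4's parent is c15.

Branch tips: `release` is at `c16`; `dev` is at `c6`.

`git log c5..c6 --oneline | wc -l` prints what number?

Reachable from c6: {c1, c11, c13, c15, c17, c2, c5, c6}.
Reachable from c5: {c13, c5}.
In c6's history but not c5's: {c1, c11, c15, c17, c2, c6} — 6 commits.

6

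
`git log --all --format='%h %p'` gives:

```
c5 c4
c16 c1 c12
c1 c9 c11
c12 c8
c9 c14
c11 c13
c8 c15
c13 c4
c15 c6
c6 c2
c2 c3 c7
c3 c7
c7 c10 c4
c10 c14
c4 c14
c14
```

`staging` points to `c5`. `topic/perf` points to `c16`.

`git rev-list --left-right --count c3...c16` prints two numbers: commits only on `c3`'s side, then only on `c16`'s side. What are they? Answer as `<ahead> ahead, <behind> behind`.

0 ahead, 10 behind

Reachable from c3: {c10, c14, c3, c4, c7}.
Reachable from c16: {c1, c10, c11, c12, c13, c14, c15, c16, c2, c3, c4, c6, c7, c8, c9}.
Only in c3's history (ahead): {} — 0.
Only in c16's history (behind): {c1, c11, c12, c13, c15, c16, c2, c6, c8, c9} — 10.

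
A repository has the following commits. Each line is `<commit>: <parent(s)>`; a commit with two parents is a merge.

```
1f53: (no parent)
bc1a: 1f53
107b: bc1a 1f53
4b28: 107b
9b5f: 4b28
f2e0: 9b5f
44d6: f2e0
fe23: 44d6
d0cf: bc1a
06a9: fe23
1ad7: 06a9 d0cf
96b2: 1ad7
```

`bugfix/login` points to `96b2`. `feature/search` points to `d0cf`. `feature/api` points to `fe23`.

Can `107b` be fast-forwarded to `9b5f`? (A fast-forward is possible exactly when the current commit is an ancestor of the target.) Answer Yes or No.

Yes

A fast-forward from 107b to 9b5f is possible iff 107b is an ancestor of 9b5f.
Ancestors of 9b5f: {107b, 1f53, 4b28, 9b5f, bc1a}.
107b is among them, so fast-forward is possible.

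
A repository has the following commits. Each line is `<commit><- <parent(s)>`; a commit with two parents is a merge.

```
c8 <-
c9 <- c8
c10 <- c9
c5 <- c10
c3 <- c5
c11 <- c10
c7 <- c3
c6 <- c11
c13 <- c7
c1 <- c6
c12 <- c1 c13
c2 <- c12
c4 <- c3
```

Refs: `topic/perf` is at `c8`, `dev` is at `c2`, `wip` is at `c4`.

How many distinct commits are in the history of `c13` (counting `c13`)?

7

Walking parent pointers from c13: reachable set = {c10, c13, c3, c5, c7, c8, c9}.
That is 7 commits.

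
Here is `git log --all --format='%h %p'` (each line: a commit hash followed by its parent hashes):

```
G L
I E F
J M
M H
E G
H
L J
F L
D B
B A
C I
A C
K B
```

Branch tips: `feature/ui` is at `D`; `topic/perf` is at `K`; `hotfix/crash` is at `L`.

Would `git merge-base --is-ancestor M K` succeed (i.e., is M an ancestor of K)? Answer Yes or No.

Ancestors of K (commits reachable by following parents): {A, B, C, E, F, G, H, I, J, K, L, M}.
M is in that set, so it is an ancestor of K.

Yes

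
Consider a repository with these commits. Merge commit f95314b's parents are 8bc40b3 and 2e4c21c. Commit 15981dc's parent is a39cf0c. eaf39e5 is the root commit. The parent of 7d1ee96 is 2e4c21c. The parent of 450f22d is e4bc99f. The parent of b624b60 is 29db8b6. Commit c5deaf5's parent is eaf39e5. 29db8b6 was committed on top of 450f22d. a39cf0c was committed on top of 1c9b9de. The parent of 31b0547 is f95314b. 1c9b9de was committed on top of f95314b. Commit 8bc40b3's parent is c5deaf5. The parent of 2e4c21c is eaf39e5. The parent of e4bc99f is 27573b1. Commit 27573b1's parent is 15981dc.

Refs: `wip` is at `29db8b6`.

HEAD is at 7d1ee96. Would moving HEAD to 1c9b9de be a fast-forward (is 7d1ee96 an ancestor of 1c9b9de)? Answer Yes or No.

A fast-forward from 7d1ee96 to 1c9b9de is possible iff 7d1ee96 is an ancestor of 1c9b9de.
Ancestors of 1c9b9de: {1c9b9de, 2e4c21c, 8bc40b3, c5deaf5, eaf39e5, f95314b}.
7d1ee96 is not among them, so fast-forward is not possible.

No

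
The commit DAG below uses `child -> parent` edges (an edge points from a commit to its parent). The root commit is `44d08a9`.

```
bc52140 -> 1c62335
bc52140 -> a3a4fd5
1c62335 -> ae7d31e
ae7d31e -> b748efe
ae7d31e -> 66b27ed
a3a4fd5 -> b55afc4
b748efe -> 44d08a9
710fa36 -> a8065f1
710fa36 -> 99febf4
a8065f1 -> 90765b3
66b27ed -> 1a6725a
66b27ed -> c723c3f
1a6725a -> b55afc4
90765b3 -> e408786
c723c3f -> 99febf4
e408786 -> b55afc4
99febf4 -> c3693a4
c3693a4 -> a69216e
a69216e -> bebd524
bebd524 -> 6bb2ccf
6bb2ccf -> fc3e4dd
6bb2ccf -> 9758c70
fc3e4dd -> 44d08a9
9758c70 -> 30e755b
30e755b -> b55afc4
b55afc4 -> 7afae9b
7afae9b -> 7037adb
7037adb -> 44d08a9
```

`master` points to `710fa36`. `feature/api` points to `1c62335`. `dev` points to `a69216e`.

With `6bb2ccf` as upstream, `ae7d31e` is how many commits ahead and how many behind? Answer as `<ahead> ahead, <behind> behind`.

Reachable from ae7d31e: {1a6725a, 30e755b, 44d08a9, 66b27ed, 6bb2ccf, 7037adb, 7afae9b, 9758c70, 99febf4, a69216e, ae7d31e, b55afc4, b748efe, bebd524, c3693a4, c723c3f, fc3e4dd}.
Reachable from 6bb2ccf: {30e755b, 44d08a9, 6bb2ccf, 7037adb, 7afae9b, 9758c70, b55afc4, fc3e4dd}.
Only in ae7d31e's history (ahead): {1a6725a, 66b27ed, 99febf4, a69216e, ae7d31e, b748efe, bebd524, c3693a4, c723c3f} — 9.
Only in 6bb2ccf's history (behind): {} — 0.

9 ahead, 0 behind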